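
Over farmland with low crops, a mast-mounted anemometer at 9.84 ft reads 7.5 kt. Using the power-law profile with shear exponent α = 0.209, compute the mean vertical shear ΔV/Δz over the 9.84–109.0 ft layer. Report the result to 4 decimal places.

Power law: V₂ = V₁ · (z₂/z₁)^α = 7.5 × (11.0772)^0.209 = 12.3979 kt
ΔV/Δz = (12.3979 − 7.5)/(109.0 − 9.84) = 4.8979/99.1600 = 0.04939 kt/ft

0.0494 kt/ft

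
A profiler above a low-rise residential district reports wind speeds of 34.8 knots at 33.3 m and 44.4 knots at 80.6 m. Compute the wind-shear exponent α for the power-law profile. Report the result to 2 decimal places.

Power law: V₂/V₁ = (z₂/z₁)^α ⇒ α = ln(V₂/V₁) / ln(z₂/z₁)
α = ln(44.4/34.8) / ln(80.6/33.3) = ln(1.2759) / ln(2.4204)
  = 0.24362 / 0.88394 = 0.27561

α ≈ 0.28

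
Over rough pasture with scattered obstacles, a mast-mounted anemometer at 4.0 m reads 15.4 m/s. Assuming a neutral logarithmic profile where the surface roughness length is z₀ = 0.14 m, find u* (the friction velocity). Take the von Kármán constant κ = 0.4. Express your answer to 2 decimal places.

u* ≈ 1.84 m/s

Log law: V(z) = (u*/κ) · ln(z/z₀) ⇒ u* = κ · V / ln(z/z₀)
u* = 0.4 × 15.4 / ln(4.0/0.14) = 0.4 × 15.4 / 3.3524
   = 6.1600 / 3.3524 = 1.8375 m/s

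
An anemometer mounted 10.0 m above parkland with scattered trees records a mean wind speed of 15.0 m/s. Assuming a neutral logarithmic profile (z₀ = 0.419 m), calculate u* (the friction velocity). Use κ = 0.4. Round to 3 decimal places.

u* ≈ 1.891 m/s

Log law: V(z) = (u*/κ) · ln(z/z₀) ⇒ u* = κ · V / ln(z/z₀)
u* = 0.4 × 15.0 / ln(10.0/0.419) = 0.4 × 15.0 / 3.1725
   = 6.0000 / 3.1725 = 1.8913 m/s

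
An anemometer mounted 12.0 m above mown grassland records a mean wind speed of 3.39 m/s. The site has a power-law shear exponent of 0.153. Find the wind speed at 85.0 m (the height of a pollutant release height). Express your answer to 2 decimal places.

4.57 m/s

Power-law profile: V₂ = V₁ · (z₂/z₁)^α
V₂ = 3.39 × (85.0/12.0)^0.153 = 3.39 × (7.0833)^0.153
    = 3.39 × 1.3492 = 4.5739 m/s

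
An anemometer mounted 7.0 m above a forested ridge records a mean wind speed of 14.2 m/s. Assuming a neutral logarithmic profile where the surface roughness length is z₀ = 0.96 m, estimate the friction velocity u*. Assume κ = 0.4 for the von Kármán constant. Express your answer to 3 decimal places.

Log law: V(z) = (u*/κ) · ln(z/z₀) ⇒ u* = κ · V / ln(z/z₀)
u* = 0.4 × 14.2 / ln(7.0/0.96) = 0.4 × 14.2 / 1.9867
   = 5.6800 / 1.9867 = 2.8590 m/s

u* ≈ 2.859 m/s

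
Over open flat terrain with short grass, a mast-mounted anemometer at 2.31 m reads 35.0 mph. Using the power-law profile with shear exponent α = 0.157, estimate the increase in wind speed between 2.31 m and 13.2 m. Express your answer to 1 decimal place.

Power law: V₂ = V₁ · (z₂/z₁)^α = 35.0 × (5.7143)^0.157 = 46.0162 mph
ΔV = 46.0162 − 35.0 = 11.0162 mph

11.0 mph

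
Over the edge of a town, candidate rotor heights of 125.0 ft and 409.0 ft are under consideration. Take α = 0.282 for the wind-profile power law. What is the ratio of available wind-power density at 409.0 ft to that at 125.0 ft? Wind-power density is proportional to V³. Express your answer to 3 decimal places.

Speed ratio: V_B/V_A = (z_B/z_A)^α = (409.0/125.0)^0.282 = (3.2720)^0.282 = 1.39694
Power-density ratio: P_B/P_A = (V_B/V_A)³ = (1.39694)³ = 2.72604

2.726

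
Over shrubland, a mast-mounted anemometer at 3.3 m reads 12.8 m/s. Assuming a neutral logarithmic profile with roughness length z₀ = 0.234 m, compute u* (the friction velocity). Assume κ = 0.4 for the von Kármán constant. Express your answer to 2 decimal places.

u* ≈ 1.93 m/s

Log law: V(z) = (u*/κ) · ln(z/z₀) ⇒ u* = κ · V / ln(z/z₀)
u* = 0.4 × 12.8 / ln(3.3/0.234) = 0.4 × 12.8 / 2.6464
   = 5.1200 / 2.6464 = 1.9347 m/s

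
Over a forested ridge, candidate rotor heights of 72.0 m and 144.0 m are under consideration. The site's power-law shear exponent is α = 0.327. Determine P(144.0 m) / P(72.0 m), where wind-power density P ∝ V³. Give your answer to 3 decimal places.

1.974

Speed ratio: V_B/V_A = (z_B/z_A)^α = (144.0/72.0)^0.327 = (2.0000)^0.327 = 1.25440
Power-density ratio: P_B/P_A = (V_B/V_A)³ = (1.25440)³ = 1.97383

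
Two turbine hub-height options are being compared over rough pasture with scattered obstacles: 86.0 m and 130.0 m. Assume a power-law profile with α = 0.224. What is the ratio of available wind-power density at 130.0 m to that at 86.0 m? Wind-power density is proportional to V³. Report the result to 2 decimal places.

Speed ratio: V_B/V_A = (z_B/z_A)^α = (130.0/86.0)^0.224 = (1.5116)^0.224 = 1.09697
Power-density ratio: P_B/P_A = (V_B/V_A)³ = (1.09697)³ = 1.32004

1.32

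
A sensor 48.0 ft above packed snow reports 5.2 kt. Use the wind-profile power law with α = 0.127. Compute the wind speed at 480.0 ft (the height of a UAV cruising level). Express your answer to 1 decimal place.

7.0 kt

Power-law profile: V₂ = V₁ · (z₂/z₁)^α
V₂ = 5.2 × (480.0/48.0)^0.127 = 5.2 × (10.0000)^0.127
    = 5.2 × 1.3397 = 6.9663 kt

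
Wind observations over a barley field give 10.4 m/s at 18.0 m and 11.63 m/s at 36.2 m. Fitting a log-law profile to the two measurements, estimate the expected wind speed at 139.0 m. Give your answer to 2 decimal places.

14.00 m/s

Log law: V ∝ ln(z/z₀). From the pair, with r = V₁/V₂ = 0.89424,
ln z₀ = (ln z₁ − r·ln z₂)/(1 − r) = (2.8904 − 0.89424×3.5891)/0.10576 = -3.0172 → z₀ = 0.04894 m
V₃ = V₁ · ln(z₃/z₀)/ln(z₁/z₀) = 10.4 × 7.9517/5.9076 = 13.9985 m/s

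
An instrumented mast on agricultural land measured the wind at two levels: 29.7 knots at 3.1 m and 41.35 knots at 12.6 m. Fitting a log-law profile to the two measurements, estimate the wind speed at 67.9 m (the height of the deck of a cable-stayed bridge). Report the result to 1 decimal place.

55.3 knots

Log law: V ∝ ln(z/z₀). From the pair, with r = V₁/V₂ = 0.71826,
ln z₀ = (ln z₁ − r·ln z₂)/(1 − r) = (1.1314 − 0.71826×2.5337)/0.28174 = -2.4435 → z₀ = 0.08685 m
V₃ = V₁ · ln(z₃/z₀)/ln(z₁/z₀) = 29.7 × 6.6616/3.5749 = 55.3432 knots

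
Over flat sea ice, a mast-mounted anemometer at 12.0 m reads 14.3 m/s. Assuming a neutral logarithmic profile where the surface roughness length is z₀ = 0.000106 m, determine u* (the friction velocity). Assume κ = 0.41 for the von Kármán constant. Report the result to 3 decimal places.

Log law: V(z) = (u*/κ) · ln(z/z₀) ⇒ u* = κ · V / ln(z/z₀)
u* = 0.41 × 14.3 / ln(12.0/0.000106) = 0.41 × 14.3 / 11.6370
   = 5.8630 / 11.6370 = 0.5038 m/s

u* ≈ 0.504 m/s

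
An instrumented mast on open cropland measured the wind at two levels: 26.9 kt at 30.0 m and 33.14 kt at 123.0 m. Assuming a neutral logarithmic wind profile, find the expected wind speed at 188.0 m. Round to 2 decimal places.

Log law: V ∝ ln(z/z₀). From the pair, with r = V₁/V₂ = 0.81171,
ln z₀ = (ln z₁ − r·ln z₂)/(1 − r) = (3.4012 − 0.81171×4.8122)/0.18829 = -2.6814 → z₀ = 0.06847 m
V₃ = V₁ · ln(z₃/z₀)/ln(z₁/z₀) = 26.9 × 7.9179/6.0826 = 35.0163 kt

35.02 kt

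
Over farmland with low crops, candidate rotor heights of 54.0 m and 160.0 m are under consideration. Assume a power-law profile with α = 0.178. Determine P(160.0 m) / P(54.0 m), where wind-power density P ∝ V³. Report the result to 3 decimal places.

Speed ratio: V_B/V_A = (z_B/z_A)^α = (160.0/54.0)^0.178 = (2.9630)^0.178 = 1.21330
Power-density ratio: P_B/P_A = (V_B/V_A)³ = (1.21330)³ = 1.78608

1.786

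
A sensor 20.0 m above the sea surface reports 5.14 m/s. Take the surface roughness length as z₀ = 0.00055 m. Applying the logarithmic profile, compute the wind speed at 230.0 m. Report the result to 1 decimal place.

6.3 m/s

Log law: V(z) ∝ ln(z/z₀), so V₂/V₁ = ln(z₂/z₀) / ln(z₁/z₀).
ln(230.0/0.00055) = 12.9437, ln(20.0/0.00055) = 10.5013
V₂ = 5.14 × 12.9437/10.5013 = 5.14 × 1.2326 = 6.3354 m/s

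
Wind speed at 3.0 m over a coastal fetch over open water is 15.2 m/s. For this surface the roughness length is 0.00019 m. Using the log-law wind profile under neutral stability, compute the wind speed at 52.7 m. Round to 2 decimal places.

19.71 m/s

Log law: V(z) ∝ ln(z/z₀), so V₂/V₁ = ln(z₂/z₀) / ln(z₁/z₀).
ln(52.7/0.00019) = 12.5331, ln(3.0/0.00019) = 9.6671
V₂ = 15.2 × 12.5331/9.6671 = 15.2 × 1.2965 = 19.7063 m/s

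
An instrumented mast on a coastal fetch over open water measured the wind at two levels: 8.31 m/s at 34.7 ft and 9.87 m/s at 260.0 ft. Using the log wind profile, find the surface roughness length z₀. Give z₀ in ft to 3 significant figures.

Log law: V(z) ∝ ln(z/z₀). With r = V₁/V₂ = 8.31/9.87 = 0.84195,
r · ln(z₂/z₀) = ln(z₁/z₀) ⇒ ln z₀ = (ln z₁ − r·ln z₂)/(1 − r)
ln z₀ = (3.54674 − 0.84195×5.56068) / 0.15805 = -7.1814
z₀ = exp(-7.1814) = 0.0007606 ft

z₀ ≈ 0.000761 ft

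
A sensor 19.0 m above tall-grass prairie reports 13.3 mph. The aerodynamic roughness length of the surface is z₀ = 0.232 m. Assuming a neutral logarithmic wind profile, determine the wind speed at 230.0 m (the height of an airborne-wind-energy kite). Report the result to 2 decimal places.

20.83 mph

Log law: V(z) ∝ ln(z/z₀), so V₂/V₁ = ln(z₂/z₀) / ln(z₁/z₀).
ln(230.0/0.232) = 6.8991, ln(19.0/0.232) = 4.4055
V₂ = 13.3 × 6.8991/4.4055 = 13.3 × 1.5660 = 20.8283 mph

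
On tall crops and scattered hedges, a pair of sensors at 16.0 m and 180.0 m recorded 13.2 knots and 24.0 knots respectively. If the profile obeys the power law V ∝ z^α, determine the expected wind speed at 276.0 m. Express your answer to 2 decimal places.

First find α: α = ln(V₂/V₁)/ln(z₂/z₁) = ln(24.0/13.2)/ln(180.0/16.0) = 0.59784/2.42037 = 0.2470
Extrapolate from 180.0 m to 276.0 m: V₃ = 24.0 × (276.0/180.0)^0.2470 = 24.0 × 1.1114 = 26.6725 knots

26.67 knots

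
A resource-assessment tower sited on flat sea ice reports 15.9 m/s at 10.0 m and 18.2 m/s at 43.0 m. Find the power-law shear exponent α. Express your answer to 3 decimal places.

α ≈ 0.093

Power law: V₂/V₁ = (z₂/z₁)^α ⇒ α = ln(V₂/V₁) / ln(z₂/z₁)
α = ln(18.2/15.9) / ln(43.0/10.0) = ln(1.1447) / ln(4.3000)
  = 0.13510 / 1.45862 = 0.09262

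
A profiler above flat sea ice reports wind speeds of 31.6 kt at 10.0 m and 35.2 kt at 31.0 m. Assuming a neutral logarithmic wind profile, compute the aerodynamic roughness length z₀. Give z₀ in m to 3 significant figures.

Log law: V(z) ∝ ln(z/z₀). With r = V₁/V₂ = 31.6/35.2 = 0.89773,
r · ln(z₂/z₀) = ln(z₁/z₀) ⇒ ln z₀ = (ln z₁ − r·ln z₂)/(1 − r)
ln z₀ = (2.30259 − 0.89773×3.43399) / 0.10227 = -7.6286
z₀ = exp(-7.6286) = 0.0004863 m

z₀ ≈ 0.000486 m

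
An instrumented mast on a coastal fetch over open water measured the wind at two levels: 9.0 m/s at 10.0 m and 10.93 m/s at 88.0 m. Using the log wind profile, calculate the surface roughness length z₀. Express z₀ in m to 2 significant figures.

Log law: V(z) ∝ ln(z/z₀). With r = V₁/V₂ = 9.0/10.93 = 0.82342,
r · ln(z₂/z₀) = ln(z₁/z₀) ⇒ ln z₀ = (ln z₁ − r·ln z₂)/(1 − r)
ln z₀ = (2.30259 − 0.82342×4.47734) / 0.17658 = -7.8387
z₀ = exp(-7.8387) = 0.0003942 m

z₀ ≈ 0.00039 m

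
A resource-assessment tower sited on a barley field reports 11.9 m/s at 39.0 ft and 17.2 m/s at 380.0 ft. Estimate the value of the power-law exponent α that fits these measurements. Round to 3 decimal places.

Power law: V₂/V₁ = (z₂/z₁)^α ⇒ α = ln(V₂/V₁) / ln(z₂/z₁)
α = ln(17.2/11.9) / ln(380.0/39.0) = ln(1.4454) / ln(9.7436)
  = 0.36837 / 2.27661 = 0.16181

α ≈ 0.162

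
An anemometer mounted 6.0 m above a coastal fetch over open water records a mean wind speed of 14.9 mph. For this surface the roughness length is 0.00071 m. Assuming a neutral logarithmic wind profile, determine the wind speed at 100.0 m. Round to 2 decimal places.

Log law: V(z) ∝ ln(z/z₀), so V₂/V₁ = ln(z₂/z₀) / ln(z₁/z₀).
ln(100.0/0.00071) = 11.8554, ln(6.0/0.00071) = 9.0420
V₂ = 14.9 × 11.8554/9.0420 = 14.9 × 1.3111 = 19.5361 mph

19.54 mph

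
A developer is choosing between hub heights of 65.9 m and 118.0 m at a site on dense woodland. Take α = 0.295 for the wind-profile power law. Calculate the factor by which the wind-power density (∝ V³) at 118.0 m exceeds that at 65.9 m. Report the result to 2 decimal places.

Speed ratio: V_B/V_A = (z_B/z_A)^α = (118.0/65.9)^0.295 = (1.7906)^0.295 = 1.18750
Power-density ratio: P_B/P_A = (V_B/V_A)³ = (1.18750)³ = 1.67456

1.67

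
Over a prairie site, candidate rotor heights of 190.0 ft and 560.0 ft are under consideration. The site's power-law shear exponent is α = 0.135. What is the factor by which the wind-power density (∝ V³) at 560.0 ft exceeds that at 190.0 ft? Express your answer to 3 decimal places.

1.549

Speed ratio: V_B/V_A = (z_B/z_A)^α = (560.0/190.0)^0.135 = (2.9474)^0.135 = 1.15711
Power-density ratio: P_B/P_A = (V_B/V_A)³ = (1.15711)³ = 1.54925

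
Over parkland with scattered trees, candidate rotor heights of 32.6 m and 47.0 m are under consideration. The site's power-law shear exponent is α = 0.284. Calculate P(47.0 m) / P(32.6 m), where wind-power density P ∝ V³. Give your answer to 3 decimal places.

1.366

Speed ratio: V_B/V_A = (z_B/z_A)^α = (47.0/32.6)^0.284 = (1.4417)^0.284 = 1.10949
Power-density ratio: P_B/P_A = (V_B/V_A)³ = (1.10949)³ = 1.36573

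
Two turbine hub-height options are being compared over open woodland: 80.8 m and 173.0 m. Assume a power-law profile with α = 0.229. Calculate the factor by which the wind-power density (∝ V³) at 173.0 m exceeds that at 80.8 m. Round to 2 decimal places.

1.69

Speed ratio: V_B/V_A = (z_B/z_A)^α = (173.0/80.8)^0.229 = (2.1411)^0.229 = 1.19046
Power-density ratio: P_B/P_A = (V_B/V_A)³ = (1.19046)³ = 1.68712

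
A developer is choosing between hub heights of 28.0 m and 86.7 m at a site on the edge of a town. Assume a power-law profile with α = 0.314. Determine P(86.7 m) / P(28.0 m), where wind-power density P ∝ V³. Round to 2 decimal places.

Speed ratio: V_B/V_A = (z_B/z_A)^α = (86.7/28.0)^0.314 = (3.0964)^0.314 = 1.42604
Power-density ratio: P_B/P_A = (V_B/V_A)³ = (1.42604)³ = 2.89995

2.90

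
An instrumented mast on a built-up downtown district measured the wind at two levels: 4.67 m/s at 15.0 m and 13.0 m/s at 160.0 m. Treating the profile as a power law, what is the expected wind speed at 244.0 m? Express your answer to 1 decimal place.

First find α: α = ln(V₂/V₁)/ln(z₂/z₁) = ln(13.0/4.67)/ln(160.0/15.0) = 1.02379/2.36712 = 0.4325
Extrapolate from 160.0 m to 244.0 m: V₃ = 13.0 × (244.0/160.0)^0.4325 = 13.0 × 1.2002 = 15.6030 m/s

15.6 m/s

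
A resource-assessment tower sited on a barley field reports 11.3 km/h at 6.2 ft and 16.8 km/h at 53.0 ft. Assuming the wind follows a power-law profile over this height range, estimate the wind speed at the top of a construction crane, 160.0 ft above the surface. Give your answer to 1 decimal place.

20.6 km/h

First find α: α = ln(V₂/V₁)/ln(z₂/z₁) = ln(16.8/11.3)/ln(53.0/6.2) = 0.39658/2.14574 = 0.1848
Extrapolate from 53.0 ft to 160.0 ft: V₃ = 16.8 × (160.0/53.0)^0.1848 = 16.8 × 1.2265 = 20.6060 km/h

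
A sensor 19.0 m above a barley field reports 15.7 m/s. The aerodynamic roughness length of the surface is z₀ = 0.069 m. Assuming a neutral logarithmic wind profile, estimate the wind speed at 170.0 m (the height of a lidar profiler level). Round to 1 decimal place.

21.8 m/s

Log law: V(z) ∝ ln(z/z₀), so V₂/V₁ = ln(z₂/z₀) / ln(z₁/z₀).
ln(170.0/0.069) = 7.8094, ln(19.0/0.069) = 5.6181
V₂ = 15.7 × 7.8094/5.6181 = 15.7 × 1.3901 = 21.8239 m/s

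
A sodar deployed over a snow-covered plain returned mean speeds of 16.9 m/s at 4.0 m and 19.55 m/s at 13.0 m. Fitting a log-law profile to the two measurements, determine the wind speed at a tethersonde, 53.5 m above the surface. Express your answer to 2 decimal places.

Log law: V ∝ ln(z/z₀). From the pair, with r = V₁/V₂ = 0.86445,
ln z₀ = (ln z₁ − r·ln z₂)/(1 − r) = (1.3863 − 0.86445×2.5649)/0.13555 = -6.1304 → z₀ = 0.002176 m
V₃ = V₁ · ln(z₃/z₀)/ln(z₁/z₀) = 16.9 × 10.1101/7.5167 = 22.7308 m/s

22.73 m/s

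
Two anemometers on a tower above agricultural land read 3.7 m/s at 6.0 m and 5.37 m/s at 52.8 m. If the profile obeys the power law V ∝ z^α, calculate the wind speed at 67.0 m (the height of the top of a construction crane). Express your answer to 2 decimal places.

5.59 m/s

First find α: α = ln(V₂/V₁)/ln(z₂/z₁) = ln(5.37/3.7)/ln(52.8/6.0) = 0.37250/2.17475 = 0.1713
Extrapolate from 52.8 m to 67.0 m: V₃ = 5.37 × (67.0/52.8)^0.1713 = 5.37 × 1.0416 = 5.5936 m/s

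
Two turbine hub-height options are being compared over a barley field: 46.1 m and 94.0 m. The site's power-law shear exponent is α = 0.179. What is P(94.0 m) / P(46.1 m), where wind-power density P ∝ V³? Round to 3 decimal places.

1.466

Speed ratio: V_B/V_A = (z_B/z_A)^α = (94.0/46.1)^0.179 = (2.0390)^0.179 = 1.13602
Power-density ratio: P_B/P_A = (V_B/V_A)³ = (1.13602)³ = 1.46610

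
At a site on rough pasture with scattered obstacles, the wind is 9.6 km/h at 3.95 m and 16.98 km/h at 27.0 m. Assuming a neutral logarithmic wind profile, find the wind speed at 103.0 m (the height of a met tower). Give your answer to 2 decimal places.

22.12 km/h

Log law: V ∝ ln(z/z₀). From the pair, with r = V₁/V₂ = 0.56537,
ln z₀ = (ln z₁ − r·ln z₂)/(1 − r) = (1.3737 − 0.56537×3.2958)/0.43463 = -1.1266 → z₀ = 0.3241 m
V₃ = V₁ · ln(z₃/z₀)/ln(z₁/z₀) = 9.6 × 5.7613/2.5003 = 22.1207 km/h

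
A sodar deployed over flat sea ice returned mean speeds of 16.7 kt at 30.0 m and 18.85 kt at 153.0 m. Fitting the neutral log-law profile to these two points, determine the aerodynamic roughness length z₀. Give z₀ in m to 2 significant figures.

z₀ ≈ 0.000096 m

Log law: V(z) ∝ ln(z/z₀). With r = V₁/V₂ = 16.7/18.85 = 0.88594,
r · ln(z₂/z₀) = ln(z₁/z₀) ⇒ ln z₀ = (ln z₁ − r·ln z₂)/(1 − r)
ln z₀ = (3.40120 − 0.88594×5.03044) / 0.11406 = -9.2538
z₀ = exp(-9.2538) = 0.00009574 m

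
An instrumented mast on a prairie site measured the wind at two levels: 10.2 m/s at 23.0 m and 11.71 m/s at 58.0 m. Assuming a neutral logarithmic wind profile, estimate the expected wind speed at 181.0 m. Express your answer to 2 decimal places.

Log law: V ∝ ln(z/z₀). From the pair, with r = V₁/V₂ = 0.87105,
ln z₀ = (ln z₁ − r·ln z₂)/(1 − r) = (3.1355 − 0.87105×4.0604)/0.12895 = -3.1125 → z₀ = 0.04449 m
V₃ = V₁ · ln(z₃/z₀)/ln(z₁/z₀) = 10.2 × 8.3110/6.2480 = 13.5679 m/s

13.57 m/s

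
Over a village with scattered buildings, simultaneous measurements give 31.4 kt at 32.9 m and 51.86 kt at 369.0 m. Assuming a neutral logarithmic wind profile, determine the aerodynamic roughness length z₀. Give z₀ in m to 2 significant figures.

Log law: V(z) ∝ ln(z/z₀). With r = V₁/V₂ = 31.4/51.86 = 0.60548,
r · ln(z₂/z₀) = ln(z₁/z₀) ⇒ ln z₀ = (ln z₁ − r·ln z₂)/(1 − r)
ln z₀ = (3.49347 − 0.60548×5.91080) / 0.39452 = -0.2164
z₀ = exp(-0.2164) = 0.8054 m

z₀ ≈ 0.81 m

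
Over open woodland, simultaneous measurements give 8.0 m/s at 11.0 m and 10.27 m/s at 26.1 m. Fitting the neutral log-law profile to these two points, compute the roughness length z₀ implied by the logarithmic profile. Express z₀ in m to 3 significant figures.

Log law: V(z) ∝ ln(z/z₀). With r = V₁/V₂ = 8.0/10.27 = 0.77897,
r · ln(z₂/z₀) = ln(z₁/z₀) ⇒ ln z₀ = (ln z₁ − r·ln z₂)/(1 − r)
ln z₀ = (2.39790 − 0.77897×3.26194) / 0.22103 = -0.6472
z₀ = exp(-0.6472) = 0.5235 m

z₀ ≈ 0.524 m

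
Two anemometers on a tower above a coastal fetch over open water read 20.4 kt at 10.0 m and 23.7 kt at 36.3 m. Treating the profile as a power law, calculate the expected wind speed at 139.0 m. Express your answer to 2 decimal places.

First find α: α = ln(V₂/V₁)/ln(z₂/z₁) = ln(23.7/20.4)/ln(36.3/10.0) = 0.14994/1.28923 = 0.1163
Extrapolate from 36.3 m to 139.0 m: V₃ = 23.7 × (139.0/36.3)^0.1163 = 23.7 × 1.1690 = 27.7054 kt

27.71 kt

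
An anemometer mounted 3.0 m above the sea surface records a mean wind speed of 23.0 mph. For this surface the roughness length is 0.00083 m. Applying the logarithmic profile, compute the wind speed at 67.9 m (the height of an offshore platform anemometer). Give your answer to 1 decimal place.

Log law: V(z) ∝ ln(z/z₀), so V₂/V₁ = ln(z₂/z₀) / ln(z₁/z₀).
ln(67.9/0.00083) = 11.3121, ln(3.0/0.00083) = 8.1927
V₂ = 23.0 × 11.3121/8.1927 = 23.0 × 1.3808 = 31.7574 mph

31.8 mph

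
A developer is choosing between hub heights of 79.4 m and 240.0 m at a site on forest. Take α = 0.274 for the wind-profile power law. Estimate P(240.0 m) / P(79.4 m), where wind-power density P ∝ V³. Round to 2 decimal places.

2.48

Speed ratio: V_B/V_A = (z_B/z_A)^α = (240.0/79.4)^0.274 = (3.0227)^0.274 = 1.35403
Power-density ratio: P_B/P_A = (V_B/V_A)³ = (1.35403)³ = 2.48245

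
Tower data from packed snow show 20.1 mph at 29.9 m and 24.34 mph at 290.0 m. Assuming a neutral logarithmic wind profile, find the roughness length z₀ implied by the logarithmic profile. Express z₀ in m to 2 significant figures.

z₀ ≈ 0.00063 m

Log law: V(z) ∝ ln(z/z₀). With r = V₁/V₂ = 20.1/24.34 = 0.82580,
r · ln(z₂/z₀) = ln(z₁/z₀) ⇒ ln z₀ = (ln z₁ − r·ln z₂)/(1 − r)
ln z₀ = (3.39786 − 0.82580×5.66988) / 0.17420 = -7.3728
z₀ = exp(-7.3728) = 0.0006281 m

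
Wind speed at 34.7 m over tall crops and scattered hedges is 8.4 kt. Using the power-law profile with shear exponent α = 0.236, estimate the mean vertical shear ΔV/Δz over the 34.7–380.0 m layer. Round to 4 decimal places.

Power law: V₂ = V₁ · (z₂/z₁)^α = 8.4 × (10.9510)^0.236 = 14.7771 kt
ΔV/Δz = (14.7771 − 8.4)/(380.0 − 34.7) = 6.3771/345.3000 = 0.01847 kt/m

0.0185 kt/m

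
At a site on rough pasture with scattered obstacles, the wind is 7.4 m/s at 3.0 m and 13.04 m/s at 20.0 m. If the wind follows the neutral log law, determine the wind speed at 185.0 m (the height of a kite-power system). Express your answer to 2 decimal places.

Log law: V ∝ ln(z/z₀). From the pair, with r = V₁/V₂ = 0.56748,
ln z₀ = (ln z₁ − r·ln z₂)/(1 − r) = (1.0986 − 0.56748×2.9957)/0.43252 = -1.3905 → z₀ = 0.2489 m
V₃ = V₁ · ln(z₃/z₀)/ln(z₁/z₀) = 7.4 × 6.6109/2.4891 = 19.6536 m/s

19.65 m/s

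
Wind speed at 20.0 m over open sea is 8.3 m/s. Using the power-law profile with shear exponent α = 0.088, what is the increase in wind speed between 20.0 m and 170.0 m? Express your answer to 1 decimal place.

Power law: V₂ = V₁ · (z₂/z₁)^α = 8.3 × (8.5000)^0.088 = 10.0200 m/s
ΔV = 10.0200 − 8.3 = 1.7200 m/s

1.7 m/s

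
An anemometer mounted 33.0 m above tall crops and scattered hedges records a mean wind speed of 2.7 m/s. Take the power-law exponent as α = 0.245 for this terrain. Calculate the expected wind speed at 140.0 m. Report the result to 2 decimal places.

3.85 m/s

Power-law profile: V₂ = V₁ · (z₂/z₁)^α
V₂ = 2.7 × (140.0/33.0)^0.245 = 2.7 × (4.2424)^0.245
    = 2.7 × 1.4248 = 3.8471 m/s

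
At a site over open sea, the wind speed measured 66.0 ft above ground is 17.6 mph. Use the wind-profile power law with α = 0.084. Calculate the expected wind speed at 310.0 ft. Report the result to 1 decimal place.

20.0 mph

Power-law profile: V₂ = V₁ · (z₂/z₁)^α
V₂ = 17.6 × (310.0/66.0)^0.084 = 17.6 × (4.6970)^0.084
    = 17.6 × 1.1388 = 20.0422 mph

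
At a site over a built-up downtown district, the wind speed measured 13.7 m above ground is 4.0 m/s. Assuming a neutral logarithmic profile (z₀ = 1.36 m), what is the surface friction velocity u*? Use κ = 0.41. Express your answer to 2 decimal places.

Log law: V(z) = (u*/κ) · ln(z/z₀) ⇒ u* = κ · V / ln(z/z₀)
u* = 0.41 × 4.0 / ln(13.7/1.36) = 0.41 × 4.0 / 2.3099
   = 1.6400 / 2.3099 = 0.7100 m/s

u* ≈ 0.71 m/s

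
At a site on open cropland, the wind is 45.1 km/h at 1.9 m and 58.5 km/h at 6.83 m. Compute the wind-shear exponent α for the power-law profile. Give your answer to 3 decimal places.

α ≈ 0.203

Power law: V₂/V₁ = (z₂/z₁)^α ⇒ α = ln(V₂/V₁) / ln(z₂/z₁)
α = ln(58.5/45.1) / ln(6.83/1.9) = ln(1.2971) / ln(3.5947)
  = 0.26014 / 1.27947 = 0.20332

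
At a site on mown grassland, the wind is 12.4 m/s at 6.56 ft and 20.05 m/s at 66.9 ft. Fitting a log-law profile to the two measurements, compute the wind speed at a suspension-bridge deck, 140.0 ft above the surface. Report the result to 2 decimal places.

Log law: V ∝ ln(z/z₀). From the pair, with r = V₁/V₂ = 0.61845,
ln z₀ = (ln z₁ − r·ln z₂)/(1 − r) = (1.8810 − 0.61845×4.2032)/0.38155 = -1.8831 → z₀ = 0.1521 ft
V₃ = V₁ · ln(z₃/z₀)/ln(z₁/z₀) = 12.4 × 6.8248/3.7641 = 22.4826 m/s

22.48 m/s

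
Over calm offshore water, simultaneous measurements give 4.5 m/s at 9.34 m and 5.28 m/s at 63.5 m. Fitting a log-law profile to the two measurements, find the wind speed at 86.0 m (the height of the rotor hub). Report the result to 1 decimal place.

5.4 m/s

Log law: V ∝ ln(z/z₀). From the pair, with r = V₁/V₂ = 0.85227,
ln z₀ = (ln z₁ − r·ln z₂)/(1 − r) = (2.2343 − 0.85227×4.1510)/0.14773 = -8.8238 → z₀ = 0.0001472 m
V₃ = V₁ · ln(z₃/z₀)/ln(z₁/z₀) = 4.5 × 13.2781/11.0581 = 5.4034 m/s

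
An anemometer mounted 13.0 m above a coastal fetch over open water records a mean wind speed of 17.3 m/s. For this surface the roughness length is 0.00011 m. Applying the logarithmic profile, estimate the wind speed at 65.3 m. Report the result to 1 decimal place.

19.7 m/s

Log law: V(z) ∝ ln(z/z₀), so V₂/V₁ = ln(z₂/z₀) / ln(z₁/z₀).
ln(65.3/0.00011) = 13.2940, ln(13.0/0.00011) = 11.6800
V₂ = 17.3 × 13.2940/11.6800 = 17.3 × 1.1382 = 19.6907 m/s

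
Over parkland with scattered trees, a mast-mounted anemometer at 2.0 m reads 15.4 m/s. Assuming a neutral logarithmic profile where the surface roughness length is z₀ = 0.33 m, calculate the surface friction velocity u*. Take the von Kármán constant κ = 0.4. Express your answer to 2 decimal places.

Log law: V(z) = (u*/κ) · ln(z/z₀) ⇒ u* = κ · V / ln(z/z₀)
u* = 0.4 × 15.4 / ln(2.0/0.33) = 0.4 × 15.4 / 1.8018
   = 6.1600 / 1.8018 = 3.4188 m/s

u* ≈ 3.42 m/s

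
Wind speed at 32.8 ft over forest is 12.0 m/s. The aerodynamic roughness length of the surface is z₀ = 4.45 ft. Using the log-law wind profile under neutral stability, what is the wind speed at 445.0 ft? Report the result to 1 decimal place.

27.7 m/s

Log law: V(z) ∝ ln(z/z₀), so V₂/V₁ = ln(z₂/z₀) / ln(z₁/z₀).
ln(445.0/4.45) = 4.6052, ln(32.8/4.45) = 1.9975
V₂ = 12.0 × 4.6052/1.9975 = 12.0 × 2.3054 = 27.6653 m/s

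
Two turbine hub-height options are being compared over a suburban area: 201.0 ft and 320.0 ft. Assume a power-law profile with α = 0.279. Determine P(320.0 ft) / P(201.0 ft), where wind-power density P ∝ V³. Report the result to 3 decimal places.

1.476

Speed ratio: V_B/V_A = (z_B/z_A)^α = (320.0/201.0)^0.279 = (1.5920)^0.279 = 1.13853
Power-density ratio: P_B/P_A = (V_B/V_A)³ = (1.13853)³ = 1.47583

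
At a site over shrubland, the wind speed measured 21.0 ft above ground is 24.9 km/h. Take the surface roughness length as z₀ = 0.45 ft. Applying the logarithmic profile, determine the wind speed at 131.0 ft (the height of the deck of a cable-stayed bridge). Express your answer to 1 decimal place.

Log law: V(z) ∝ ln(z/z₀), so V₂/V₁ = ln(z₂/z₀) / ln(z₁/z₀).
ln(131.0/0.45) = 5.6737, ln(21.0/0.45) = 3.8430
V₂ = 24.9 × 5.6737/3.8430 = 24.9 × 1.4764 = 36.7614 km/h

36.8 km/h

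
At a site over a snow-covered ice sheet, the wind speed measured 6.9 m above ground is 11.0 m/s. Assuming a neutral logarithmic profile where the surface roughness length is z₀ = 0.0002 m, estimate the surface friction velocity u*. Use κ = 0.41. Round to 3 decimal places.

u* ≈ 0.432 m/s

Log law: V(z) = (u*/κ) · ln(z/z₀) ⇒ u* = κ · V / ln(z/z₀)
u* = 0.41 × 11.0 / ln(6.9/0.0002) = 0.41 × 11.0 / 10.4487
   = 4.5100 / 10.4487 = 0.4316 m/s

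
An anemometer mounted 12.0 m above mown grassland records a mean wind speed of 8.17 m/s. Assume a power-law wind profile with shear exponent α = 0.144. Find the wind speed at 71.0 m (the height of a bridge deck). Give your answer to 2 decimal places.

10.55 m/s

Power-law profile: V₂ = V₁ · (z₂/z₁)^α
V₂ = 8.17 × (71.0/12.0)^0.144 = 8.17 × (5.9167)^0.144
    = 8.17 × 1.2918 = 10.5536 m/s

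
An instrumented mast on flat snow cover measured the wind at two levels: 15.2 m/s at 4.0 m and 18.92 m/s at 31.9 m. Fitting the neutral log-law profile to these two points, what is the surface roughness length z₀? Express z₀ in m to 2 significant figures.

z₀ ≈ 0.00083 m

Log law: V(z) ∝ ln(z/z₀). With r = V₁/V₂ = 15.2/18.92 = 0.80338,
r · ln(z₂/z₀) = ln(z₁/z₀) ⇒ ln z₀ = (ln z₁ − r·ln z₂)/(1 − r)
ln z₀ = (1.38629 − 0.80338×3.46261) / 0.19662 = -7.0976
z₀ = exp(-7.0976) = 0.0008271 m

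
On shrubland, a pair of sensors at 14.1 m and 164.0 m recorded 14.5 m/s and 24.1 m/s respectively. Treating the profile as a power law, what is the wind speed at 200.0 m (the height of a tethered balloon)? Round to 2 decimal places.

First find α: α = ln(V₂/V₁)/ln(z₂/z₁) = ln(24.1/14.5)/ln(164.0/14.1) = 0.50806/2.45369 = 0.2071
Extrapolate from 164.0 m to 200.0 m: V₃ = 24.1 × (200.0/164.0)^0.2071 = 24.1 × 1.0419 = 25.1109 m/s

25.11 m/s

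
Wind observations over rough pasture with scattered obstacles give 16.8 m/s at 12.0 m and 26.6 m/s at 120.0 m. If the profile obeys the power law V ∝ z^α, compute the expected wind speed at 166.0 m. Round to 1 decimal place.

First find α: α = ln(V₂/V₁)/ln(z₂/z₁) = ln(26.6/16.8)/ln(120.0/12.0) = 0.45953/2.30259 = 0.1996
Extrapolate from 120.0 m to 166.0 m: V₃ = 26.6 × (166.0/120.0)^0.1996 = 26.6 × 1.0669 = 28.3796 m/s

28.4 m/s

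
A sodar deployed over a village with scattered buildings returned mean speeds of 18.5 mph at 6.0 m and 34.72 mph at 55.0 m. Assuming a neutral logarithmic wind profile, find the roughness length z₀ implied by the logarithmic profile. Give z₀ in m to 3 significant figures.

z₀ ≈ 0.479 m

Log law: V(z) ∝ ln(z/z₀). With r = V₁/V₂ = 18.5/34.72 = 0.53283,
r · ln(z₂/z₀) = ln(z₁/z₀) ⇒ ln z₀ = (ln z₁ − r·ln z₂)/(1 − r)
ln z₀ = (1.79176 − 0.53283×4.00733) / 0.46717 = -0.7353
z₀ = exp(-0.7353) = 0.4794 m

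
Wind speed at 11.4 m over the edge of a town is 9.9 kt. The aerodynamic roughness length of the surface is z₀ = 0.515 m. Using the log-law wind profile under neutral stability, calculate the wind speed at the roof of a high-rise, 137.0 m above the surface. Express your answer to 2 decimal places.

Log law: V(z) ∝ ln(z/z₀), so V₂/V₁ = ln(z₂/z₀) / ln(z₁/z₀).
ln(137.0/0.515) = 5.5836, ln(11.4/0.515) = 3.0972
V₂ = 9.9 × 5.5836/3.0972 = 9.9 × 1.8028 = 17.8475 kt

17.85 kt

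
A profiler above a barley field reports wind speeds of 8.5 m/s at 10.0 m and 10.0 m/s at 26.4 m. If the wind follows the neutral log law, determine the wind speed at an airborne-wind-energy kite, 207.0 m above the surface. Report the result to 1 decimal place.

Log law: V ∝ ln(z/z₀). From the pair, with r = V₁/V₂ = 0.85000,
ln z₀ = (ln z₁ − r·ln z₂)/(1 − r) = (2.3026 − 0.85000×3.2734)/0.15000 = -3.1985 → z₀ = 0.04082 m
V₃ = V₁ · ln(z₃/z₀)/ln(z₁/z₀) = 8.5 × 8.5312/5.5011 = 13.1820 m/s

13.2 m/s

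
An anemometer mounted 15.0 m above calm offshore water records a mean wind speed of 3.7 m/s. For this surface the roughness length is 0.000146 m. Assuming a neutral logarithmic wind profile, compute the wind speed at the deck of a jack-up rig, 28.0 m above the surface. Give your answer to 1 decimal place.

3.9 m/s

Log law: V(z) ∝ ln(z/z₀), so V₂/V₁ = ln(z₂/z₀) / ln(z₁/z₀).
ln(28.0/0.000146) = 12.1641, ln(15.0/0.000146) = 11.5400
V₂ = 3.7 × 12.1641/11.5400 = 3.7 × 1.0541 = 3.9001 m/s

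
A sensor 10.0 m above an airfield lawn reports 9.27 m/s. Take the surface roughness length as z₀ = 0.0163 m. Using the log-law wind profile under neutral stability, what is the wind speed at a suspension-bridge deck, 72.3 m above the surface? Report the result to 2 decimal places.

12.13 m/s

Log law: V(z) ∝ ln(z/z₀), so V₂/V₁ = ln(z₂/z₀) / ln(z₁/z₀).
ln(72.3/0.0163) = 8.3974, ln(10.0/0.0163) = 6.4192
V₂ = 9.27 × 8.3974/6.4192 = 9.27 × 1.3082 = 12.1268 m/s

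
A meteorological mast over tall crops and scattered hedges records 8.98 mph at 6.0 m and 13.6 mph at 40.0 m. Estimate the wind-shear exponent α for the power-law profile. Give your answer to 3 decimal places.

Power law: V₂/V₁ = (z₂/z₁)^α ⇒ α = ln(V₂/V₁) / ln(z₂/z₁)
α = ln(13.6/8.98) / ln(40.0/6.0) = ln(1.5145) / ln(6.6667)
  = 0.41507 / 1.89712 = 0.21879

α ≈ 0.219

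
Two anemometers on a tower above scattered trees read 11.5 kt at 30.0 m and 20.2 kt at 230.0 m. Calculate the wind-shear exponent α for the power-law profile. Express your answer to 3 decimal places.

Power law: V₂/V₁ = (z₂/z₁)^α ⇒ α = ln(V₂/V₁) / ln(z₂/z₁)
α = ln(20.2/11.5) / ln(230.0/30.0) = ln(1.7565) / ln(7.6667)
  = 0.56334 / 2.03688 = 0.27657

α ≈ 0.277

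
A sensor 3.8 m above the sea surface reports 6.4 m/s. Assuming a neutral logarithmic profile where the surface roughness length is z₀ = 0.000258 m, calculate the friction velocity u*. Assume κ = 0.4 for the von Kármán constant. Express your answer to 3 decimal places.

Log law: V(z) = (u*/κ) · ln(z/z₀) ⇒ u* = κ · V / ln(z/z₀)
u* = 0.4 × 6.4 / ln(3.8/0.000258) = 0.4 × 6.4 / 9.5976
   = 2.5600 / 9.5976 = 0.2667 m/s

u* ≈ 0.267 m/s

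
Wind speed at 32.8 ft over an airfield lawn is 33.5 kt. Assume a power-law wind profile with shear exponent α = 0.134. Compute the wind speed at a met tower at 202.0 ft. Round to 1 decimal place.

42.7 kt

Power-law profile: V₂ = V₁ · (z₂/z₁)^α
V₂ = 33.5 × (202.0/32.8)^0.134 = 33.5 × (6.1585)^0.134
    = 33.5 × 1.2758 = 42.7400 kt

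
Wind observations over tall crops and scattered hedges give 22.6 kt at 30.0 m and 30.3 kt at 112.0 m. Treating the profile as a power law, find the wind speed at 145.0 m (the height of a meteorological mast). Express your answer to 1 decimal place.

32.1 kt

First find α: α = ln(V₂/V₁)/ln(z₂/z₁) = ln(30.3/22.6)/ln(112.0/30.0) = 0.29320/1.31730 = 0.2226
Extrapolate from 112.0 m to 145.0 m: V₃ = 30.3 × (145.0/112.0)^0.2226 = 30.3 × 1.0592 = 32.0926 kt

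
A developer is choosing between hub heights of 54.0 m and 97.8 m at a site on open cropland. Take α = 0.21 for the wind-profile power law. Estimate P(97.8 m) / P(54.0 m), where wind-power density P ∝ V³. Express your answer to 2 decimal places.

1.45

Speed ratio: V_B/V_A = (z_B/z_A)^α = (97.8/54.0)^0.21 = (1.8111)^0.21 = 1.13284
Power-density ratio: P_B/P_A = (V_B/V_A)³ = (1.13284)³ = 1.45380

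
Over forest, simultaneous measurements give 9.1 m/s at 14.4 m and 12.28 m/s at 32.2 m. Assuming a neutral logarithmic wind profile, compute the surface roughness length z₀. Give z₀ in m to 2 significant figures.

z₀ ≈ 1.4 m

Log law: V(z) ∝ ln(z/z₀). With r = V₁/V₂ = 9.1/12.28 = 0.74104,
r · ln(z₂/z₀) = ln(z₁/z₀) ⇒ ln z₀ = (ln z₁ − r·ln z₂)/(1 − r)
ln z₀ = (2.66723 − 0.74104×3.47197) / 0.25896 = 0.3644
z₀ = exp(0.3644) = 1.440 m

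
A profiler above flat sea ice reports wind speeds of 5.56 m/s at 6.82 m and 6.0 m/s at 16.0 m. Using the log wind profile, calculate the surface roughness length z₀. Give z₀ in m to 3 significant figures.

z₀ ≈ 0.000143 m

Log law: V(z) ∝ ln(z/z₀). With r = V₁/V₂ = 5.56/6.0 = 0.92667,
r · ln(z₂/z₀) = ln(z₁/z₀) ⇒ ln z₀ = (ln z₁ − r·ln z₂)/(1 − r)
ln z₀ = (1.91986 − 0.92667×2.77259) / 0.07333 = -8.8555
z₀ = exp(-8.8555) = 0.0001426 m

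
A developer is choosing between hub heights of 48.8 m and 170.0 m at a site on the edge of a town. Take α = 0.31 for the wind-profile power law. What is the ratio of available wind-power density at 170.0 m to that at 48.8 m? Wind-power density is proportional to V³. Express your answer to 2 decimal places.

Speed ratio: V_B/V_A = (z_B/z_A)^α = (170.0/48.8)^0.31 = (3.4836)^0.31 = 1.47241
Power-density ratio: P_B/P_A = (V_B/V_A)³ = (1.47241)³ = 3.19218

3.19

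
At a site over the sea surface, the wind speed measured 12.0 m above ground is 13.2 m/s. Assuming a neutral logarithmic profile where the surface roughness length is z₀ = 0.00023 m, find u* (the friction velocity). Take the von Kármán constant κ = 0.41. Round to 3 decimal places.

Log law: V(z) = (u*/κ) · ln(z/z₀) ⇒ u* = κ · V / ln(z/z₀)
u* = 0.41 × 13.2 / ln(12.0/0.00023) = 0.41 × 13.2 / 10.8623
   = 5.4120 / 10.8623 = 0.4982 m/s

u* ≈ 0.498 m/s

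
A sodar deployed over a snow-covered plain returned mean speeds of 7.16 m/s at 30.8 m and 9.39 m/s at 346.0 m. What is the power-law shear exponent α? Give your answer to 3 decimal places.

Power law: V₂/V₁ = (z₂/z₁)^α ⇒ α = ln(V₂/V₁) / ln(z₂/z₁)
α = ln(9.39/7.16) / ln(346.0/30.8) = ln(1.3115) / ln(11.2338)
  = 0.27114 / 2.41892 = 0.11209

α ≈ 0.112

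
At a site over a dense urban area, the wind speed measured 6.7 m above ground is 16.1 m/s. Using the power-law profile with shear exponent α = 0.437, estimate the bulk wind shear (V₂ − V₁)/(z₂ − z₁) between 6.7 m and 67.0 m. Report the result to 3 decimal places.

0.463 m/s/m

Power law: V₂ = V₁ · (z₂/z₁)^α = 16.1 × (10.0000)^0.437 = 44.0378 m/s
ΔV/Δz = (44.0378 − 16.1)/(67.0 − 6.7) = 27.9378/60.3000 = 0.46331 m/s/m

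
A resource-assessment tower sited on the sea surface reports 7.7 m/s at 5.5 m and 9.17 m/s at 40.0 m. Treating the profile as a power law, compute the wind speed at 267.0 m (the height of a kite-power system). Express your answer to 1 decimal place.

10.8 m/s

First find α: α = ln(V₂/V₁)/ln(z₂/z₁) = ln(9.17/7.7)/ln(40.0/5.5) = 0.17472/1.98413 = 0.0881
Extrapolate from 40.0 m to 267.0 m: V₃ = 9.17 × (267.0/40.0)^0.0881 = 9.17 × 1.1819 = 10.8385 m/s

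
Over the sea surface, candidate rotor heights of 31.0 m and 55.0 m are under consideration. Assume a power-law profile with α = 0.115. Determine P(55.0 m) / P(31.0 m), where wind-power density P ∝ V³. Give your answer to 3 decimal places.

1.219

Speed ratio: V_B/V_A = (z_B/z_A)^α = (55.0/31.0)^0.115 = (1.7742)^0.115 = 1.06816
Power-density ratio: P_B/P_A = (V_B/V_A)³ = (1.06816)³ = 1.21872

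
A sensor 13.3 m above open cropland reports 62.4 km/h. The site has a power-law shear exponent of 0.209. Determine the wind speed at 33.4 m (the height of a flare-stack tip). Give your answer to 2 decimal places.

75.64 km/h

Power-law profile: V₂ = V₁ · (z₂/z₁)^α
V₂ = 62.4 × (33.4/13.3)^0.209 = 62.4 × (2.5113)^0.209
    = 62.4 × 1.2122 = 75.6419 km/h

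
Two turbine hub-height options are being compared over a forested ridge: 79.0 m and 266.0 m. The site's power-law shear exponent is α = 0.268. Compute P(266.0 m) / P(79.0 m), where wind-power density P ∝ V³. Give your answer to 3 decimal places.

2.654

Speed ratio: V_B/V_A = (z_B/z_A)^α = (266.0/79.0)^0.268 = (3.3671)^0.268 = 1.38454
Power-density ratio: P_B/P_A = (V_B/V_A)³ = (1.38454)³ = 2.65407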